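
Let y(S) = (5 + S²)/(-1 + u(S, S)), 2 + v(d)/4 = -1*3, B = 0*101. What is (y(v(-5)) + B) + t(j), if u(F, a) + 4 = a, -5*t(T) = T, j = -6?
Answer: -15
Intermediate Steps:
t(T) = -T/5
u(F, a) = -4 + a
B = 0
v(d) = -20 (v(d) = -8 + 4*(-1*3) = -8 + 4*(-3) = -8 - 12 = -20)
y(S) = (5 + S²)/(-5 + S) (y(S) = (5 + S²)/(-1 + (-4 + S)) = (5 + S²)/(-5 + S))
(y(v(-5)) + B) + t(j) = ((5 + (-20)²)/(-5 - 20) + 0) - ⅕*(-6) = ((5 + 400)/(-25) + 0) + 6/5 = (-1/25*405 + 0) + 6/5 = (-81/5 + 0) + 6/5 = -81/5 + 6/5 = -15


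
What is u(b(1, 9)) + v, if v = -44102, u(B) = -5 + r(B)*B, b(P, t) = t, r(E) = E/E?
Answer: -44098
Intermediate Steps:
r(E) = 1
u(B) = -5 + B (u(B) = -5 + 1*B = -5 + B)
u(b(1, 9)) + v = (-5 + 9) - 44102 = 4 - 44102 = -44098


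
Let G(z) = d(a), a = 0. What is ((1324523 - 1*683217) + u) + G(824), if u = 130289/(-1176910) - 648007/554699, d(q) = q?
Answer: 418663474165421159/652830800090 ≈ 6.4131e+5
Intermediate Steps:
G(z) = 0
u = -834917096381/652830800090 (u = 130289*(-1/1176910) - 648007*1/554699 = -130289/1176910 - 648007/554699 = -834917096381/652830800090 ≈ -1.2789)
((1324523 - 1*683217) + u) + G(824) = ((1324523 - 1*683217) - 834917096381/652830800090) + 0 = ((1324523 - 683217) - 834917096381/652830800090) + 0 = (641306 - 834917096381/652830800090) + 0 = 418663474165421159/652830800090 + 0 = 418663474165421159/652830800090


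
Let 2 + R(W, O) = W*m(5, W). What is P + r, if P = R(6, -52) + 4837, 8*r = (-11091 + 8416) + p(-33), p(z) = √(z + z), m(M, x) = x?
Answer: 36293/8 + I*√66/8 ≈ 4536.6 + 1.0155*I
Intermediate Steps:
p(z) = √2*√z (p(z) = √(2*z) = √2*√z)
R(W, O) = -2 + W² (R(W, O) = -2 + W*W = -2 + W²)
r = -2675/8 + I*√66/8 (r = ((-11091 + 8416) + √2*√(-33))/8 = (-2675 + √2*(I*√33))/8 = (-2675 + I*√66)/8 = -2675/8 + I*√66/8 ≈ -334.38 + 1.0155*I)
P = 4871 (P = (-2 + 6²) + 4837 = (-2 + 36) + 4837 = 34 + 4837 = 4871)
P + r = 4871 + (-2675/8 + I*√66/8) = 36293/8 + I*√66/8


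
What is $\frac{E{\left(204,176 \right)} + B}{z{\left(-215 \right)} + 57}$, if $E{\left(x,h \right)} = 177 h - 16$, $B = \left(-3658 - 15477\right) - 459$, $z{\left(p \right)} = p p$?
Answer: $\frac{5771}{23141} \approx 0.24938$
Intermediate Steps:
$z{\left(p \right)} = p^{2}$
$B = -19594$ ($B = -19135 - 459 = -19594$)
$E{\left(x,h \right)} = -16 + 177 h$
$\frac{E{\left(204,176 \right)} + B}{z{\left(-215 \right)} + 57} = \frac{\left(-16 + 177 \cdot 176\right) - 19594}{\left(-215\right)^{2} + 57} = \frac{\left(-16 + 31152\right) - 19594}{46225 + 57} = \frac{31136 - 19594}{46282} = 11542 \cdot \frac{1}{46282} = \frac{5771}{23141}$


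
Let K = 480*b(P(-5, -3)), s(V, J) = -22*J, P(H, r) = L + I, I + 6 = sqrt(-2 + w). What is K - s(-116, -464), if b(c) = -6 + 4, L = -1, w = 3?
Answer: -11168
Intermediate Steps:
I = -5 (I = -6 + sqrt(-2 + 3) = -6 + sqrt(1) = -6 + 1 = -5)
P(H, r) = -6 (P(H, r) = -1 - 5 = -6)
b(c) = -2
K = -960 (K = 480*(-2) = -960)
K - s(-116, -464) = -960 - (-22)*(-464) = -960 - 1*10208 = -960 - 10208 = -11168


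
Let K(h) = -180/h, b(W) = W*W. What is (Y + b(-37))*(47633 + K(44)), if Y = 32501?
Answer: 17745102660/11 ≈ 1.6132e+9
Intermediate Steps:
b(W) = W²
(Y + b(-37))*(47633 + K(44)) = (32501 + (-37)²)*(47633 - 180/44) = (32501 + 1369)*(47633 - 180*1/44) = 33870*(47633 - 45/11) = 33870*(523918/11) = 17745102660/11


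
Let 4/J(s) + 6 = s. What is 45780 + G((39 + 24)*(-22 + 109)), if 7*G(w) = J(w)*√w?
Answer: 45780 + 4*√609/12775 ≈ 45780.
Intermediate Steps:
J(s) = 4/(-6 + s)
G(w) = 4*√w/(7*(-6 + w)) (G(w) = ((4/(-6 + w))*√w)/7 = (4*√w/(-6 + w))/7 = 4*√w/(7*(-6 + w)))
45780 + G((39 + 24)*(-22 + 109)) = 45780 + 4*√((39 + 24)*(-22 + 109))/(7*(-6 + (39 + 24)*(-22 + 109))) = 45780 + 4*√(63*87)/(7*(-6 + 63*87)) = 45780 + 4*√5481/(7*(-6 + 5481)) = 45780 + (4/7)*(3*√609)/5475 = 45780 + (4/7)*(3*√609)*(1/5475) = 45780 + 4*√609/12775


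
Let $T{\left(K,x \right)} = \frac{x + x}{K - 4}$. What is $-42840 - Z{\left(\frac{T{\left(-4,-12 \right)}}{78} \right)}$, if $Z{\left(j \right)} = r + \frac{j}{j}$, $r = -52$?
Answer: $-42789$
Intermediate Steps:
$T{\left(K,x \right)} = \frac{2 x}{-4 + K}$
$Z{\left(j \right)} = -51$ ($Z{\left(j \right)} = -52 + \frac{j}{j} = -52 + 1 = -51$)
$-42840 - Z{\left(\frac{T{\left(-4,-12 \right)}}{78} \right)} = -42840 - -51 = -42840 + 51 = -42789$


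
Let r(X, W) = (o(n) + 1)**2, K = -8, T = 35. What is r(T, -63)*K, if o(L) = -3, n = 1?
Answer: -32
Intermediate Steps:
r(X, W) = 4 (r(X, W) = (-3 + 1)**2 = (-2)**2 = 4)
r(T, -63)*K = 4*(-8) = -32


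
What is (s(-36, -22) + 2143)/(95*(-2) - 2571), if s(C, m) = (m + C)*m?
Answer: -3419/2761 ≈ -1.2383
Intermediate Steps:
s(C, m) = m*(C + m) (s(C, m) = (C + m)*m = m*(C + m))
(s(-36, -22) + 2143)/(95*(-2) - 2571) = (-22*(-36 - 22) + 2143)/(95*(-2) - 2571) = (-22*(-58) + 2143)/(-190 - 2571) = (1276 + 2143)/(-2761) = 3419*(-1/2761) = -3419/2761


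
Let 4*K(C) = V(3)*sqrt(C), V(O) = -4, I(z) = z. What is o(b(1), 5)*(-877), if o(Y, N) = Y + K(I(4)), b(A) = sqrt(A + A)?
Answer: 1754 - 877*sqrt(2) ≈ 513.73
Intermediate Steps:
b(A) = sqrt(2)*sqrt(A) (b(A) = sqrt(2*A) = sqrt(2)*sqrt(A))
K(C) = -sqrt(C) (K(C) = (-4*sqrt(C))/4 = -sqrt(C))
o(Y, N) = -2 + Y (o(Y, N) = Y - sqrt(4) = Y - 1*2 = Y - 2 = -2 + Y)
o(b(1), 5)*(-877) = (-2 + sqrt(2)*sqrt(1))*(-877) = (-2 + sqrt(2)*1)*(-877) = (-2 + sqrt(2))*(-877) = 1754 - 877*sqrt(2)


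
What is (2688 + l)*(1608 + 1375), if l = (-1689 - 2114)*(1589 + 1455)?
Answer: -34524180052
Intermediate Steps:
l = -11576332 (l = -3803*3044 = -11576332)
(2688 + l)*(1608 + 1375) = (2688 - 11576332)*(1608 + 1375) = -11573644*2983 = -34524180052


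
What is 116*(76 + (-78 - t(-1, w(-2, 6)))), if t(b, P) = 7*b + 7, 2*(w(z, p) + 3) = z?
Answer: -232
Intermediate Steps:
w(z, p) = -3 + z/2
t(b, P) = 7 + 7*b
116*(76 + (-78 - t(-1, w(-2, 6)))) = 116*(76 + (-78 - (7 + 7*(-1)))) = 116*(76 + (-78 - (7 - 7))) = 116*(76 + (-78 - 1*0)) = 116*(76 + (-78 + 0)) = 116*(76 - 78) = 116*(-2) = -232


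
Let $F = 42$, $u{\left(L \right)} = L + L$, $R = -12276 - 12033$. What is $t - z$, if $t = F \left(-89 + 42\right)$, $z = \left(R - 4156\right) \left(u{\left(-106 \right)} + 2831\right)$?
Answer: $74547861$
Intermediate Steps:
$R = -24309$
$u{\left(L \right)} = 2 L$
$z = -74549835$ ($z = \left(-24309 - 4156\right) \left(2 \left(-106\right) + 2831\right) = - 28465 \left(-212 + 2831\right) = \left(-28465\right) 2619 = -74549835$)
$t = -1974$ ($t = 42 \left(-89 + 42\right) = 42 \left(-47\right) = -1974$)
$t - z = -1974 - -74549835 = -1974 + 74549835 = 74547861$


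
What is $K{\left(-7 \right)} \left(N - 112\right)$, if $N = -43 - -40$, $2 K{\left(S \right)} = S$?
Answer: $\frac{805}{2} \approx 402.5$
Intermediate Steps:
$K{\left(S \right)} = \frac{S}{2}$
$N = -3$ ($N = -43 + 40 = -3$)
$K{\left(-7 \right)} \left(N - 112\right) = \frac{1}{2} \left(-7\right) \left(-3 - 112\right) = \left(- \frac{7}{2}\right) \left(-115\right) = \frac{805}{2}$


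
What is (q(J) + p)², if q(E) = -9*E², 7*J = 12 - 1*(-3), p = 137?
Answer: 21977344/2401 ≈ 9153.4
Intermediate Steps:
J = 15/7 (J = (12 - 1*(-3))/7 = (12 + 3)/7 = (⅐)*15 = 15/7 ≈ 2.1429)
(q(J) + p)² = (-9*(15/7)² + 137)² = (-9*225/49 + 137)² = (-2025/49 + 137)² = (4688/49)² = 21977344/2401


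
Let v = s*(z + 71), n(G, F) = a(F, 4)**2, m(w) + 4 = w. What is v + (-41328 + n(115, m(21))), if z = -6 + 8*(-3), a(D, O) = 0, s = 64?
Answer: -38704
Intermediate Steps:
m(w) = -4 + w
n(G, F) = 0 (n(G, F) = 0**2 = 0)
z = -30 (z = -6 - 24 = -30)
v = 2624 (v = 64*(-30 + 71) = 64*41 = 2624)
v + (-41328 + n(115, m(21))) = 2624 + (-41328 + 0) = 2624 - 41328 = -38704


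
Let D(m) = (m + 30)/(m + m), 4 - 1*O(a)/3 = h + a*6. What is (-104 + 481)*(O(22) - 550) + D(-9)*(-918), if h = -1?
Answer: -349916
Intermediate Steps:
O(a) = 15 - 18*a (O(a) = 12 - 3*(-1 + a*6) = 12 - 3*(-1 + 6*a) = 12 + (3 - 18*a) = 15 - 18*a)
D(m) = (30 + m)/(2*m) (D(m) = (30 + m)/((2*m)) = (30 + m)*(1/(2*m)) = (30 + m)/(2*m))
(-104 + 481)*(O(22) - 550) + D(-9)*(-918) = (-104 + 481)*((15 - 18*22) - 550) + ((½)*(30 - 9)/(-9))*(-918) = 377*((15 - 396) - 550) + ((½)*(-⅑)*21)*(-918) = 377*(-381 - 550) - 7/6*(-918) = 377*(-931) + 1071 = -350987 + 1071 = -349916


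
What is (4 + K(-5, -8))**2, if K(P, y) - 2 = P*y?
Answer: 2116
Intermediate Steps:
K(P, y) = 2 + P*y
(4 + K(-5, -8))**2 = (4 + (2 - 5*(-8)))**2 = (4 + (2 + 40))**2 = (4 + 42)**2 = 46**2 = 2116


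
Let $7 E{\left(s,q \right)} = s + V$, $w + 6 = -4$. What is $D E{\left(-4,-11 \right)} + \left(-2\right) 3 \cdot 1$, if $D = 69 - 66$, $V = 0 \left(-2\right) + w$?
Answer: $-12$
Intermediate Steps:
$w = -10$ ($w = -6 - 4 = -10$)
$V = -10$ ($V = 0 \left(-2\right) - 10 = 0 - 10 = -10$)
$E{\left(s,q \right)} = - \frac{10}{7} + \frac{s}{7}$ ($E{\left(s,q \right)} = \frac{s - 10}{7} = \frac{-10 + s}{7} = - \frac{10}{7} + \frac{s}{7}$)
$D = 3$
$D E{\left(-4,-11 \right)} + \left(-2\right) 3 \cdot 1 = 3 \left(- \frac{10}{7} + \frac{1}{7} \left(-4\right)\right) + \left(-2\right) 3 \cdot 1 = 3 \left(- \frac{10}{7} - \frac{4}{7}\right) - 6 = 3 \left(-2\right) - 6 = -6 - 6 = -12$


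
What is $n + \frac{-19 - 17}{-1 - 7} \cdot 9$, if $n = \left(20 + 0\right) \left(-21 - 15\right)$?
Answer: $- \frac{1359}{2} \approx -679.5$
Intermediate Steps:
$n = -720$ ($n = 20 \left(-36\right) = -720$)
$n + \frac{-19 - 17}{-1 - 7} \cdot 9 = -720 + \frac{-19 - 17}{-1 - 7} \cdot 9 = -720 + - \frac{36}{-8} \cdot 9 = -720 + \left(-36\right) \left(- \frac{1}{8}\right) 9 = -720 + \frac{9}{2} \cdot 9 = -720 + \frac{81}{2} = - \frac{1359}{2}$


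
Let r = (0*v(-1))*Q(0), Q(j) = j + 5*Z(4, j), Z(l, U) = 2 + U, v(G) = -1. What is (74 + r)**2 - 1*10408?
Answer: -4932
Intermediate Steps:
Q(j) = 10 + 6*j (Q(j) = j + 5*(2 + j) = j + (10 + 5*j) = 10 + 6*j)
r = 0 (r = (0*(-1))*(10 + 6*0) = 0*(10 + 0) = 0*10 = 0)
(74 + r)**2 - 1*10408 = (74 + 0)**2 - 1*10408 = 74**2 - 10408 = 5476 - 10408 = -4932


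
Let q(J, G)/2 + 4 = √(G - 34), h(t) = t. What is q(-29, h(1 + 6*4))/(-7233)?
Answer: 8/7233 - 2*I/2411 ≈ 0.001106 - 0.00082953*I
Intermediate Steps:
q(J, G) = -8 + 2*√(-34 + G) (q(J, G) = -8 + 2*√(G - 34) = -8 + 2*√(-34 + G))
q(-29, h(1 + 6*4))/(-7233) = (-8 + 2*√(-34 + (1 + 6*4)))/(-7233) = (-8 + 2*√(-34 + (1 + 24)))*(-1/7233) = (-8 + 2*√(-34 + 25))*(-1/7233) = (-8 + 2*√(-9))*(-1/7233) = (-8 + 2*(3*I))*(-1/7233) = (-8 + 6*I)*(-1/7233) = 8/7233 - 2*I/2411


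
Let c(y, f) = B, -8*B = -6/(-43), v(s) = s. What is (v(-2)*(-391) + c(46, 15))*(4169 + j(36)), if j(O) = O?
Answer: 565576705/172 ≈ 3.2882e+6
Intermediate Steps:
B = -3/172 (B = -(-3)/(4*(-43)) = -(-3)*(-1)/(4*43) = -⅛*6/43 = -3/172 ≈ -0.017442)
c(y, f) = -3/172
(v(-2)*(-391) + c(46, 15))*(4169 + j(36)) = (-2*(-391) - 3/172)*(4169 + 36) = (782 - 3/172)*4205 = (134501/172)*4205 = 565576705/172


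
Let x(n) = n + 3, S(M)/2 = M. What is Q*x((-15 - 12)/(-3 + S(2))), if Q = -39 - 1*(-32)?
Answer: 168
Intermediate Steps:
S(M) = 2*M
x(n) = 3 + n
Q = -7 (Q = -39 + 32 = -7)
Q*x((-15 - 12)/(-3 + S(2))) = -7*(3 + (-15 - 12)/(-3 + 2*2)) = -7*(3 - 27/(-3 + 4)) = -7*(3 - 27/1) = -7*(3 - 27*1) = -7*(3 - 27) = -7*(-24) = 168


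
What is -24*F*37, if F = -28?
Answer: 24864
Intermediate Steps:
-24*F*37 = -24*(-28)*37 = 672*37 = 24864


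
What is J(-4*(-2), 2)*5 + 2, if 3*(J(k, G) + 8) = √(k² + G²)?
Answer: -38 + 10*√17/3 ≈ -24.256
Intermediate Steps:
J(k, G) = -8 + √(G² + k²)/3 (J(k, G) = -8 + √(k² + G²)/3 = -8 + √(G² + k²)/3)
J(-4*(-2), 2)*5 + 2 = (-8 + √(2² + (-4*(-2))²)/3)*5 + 2 = (-8 + √(4 + 8²)/3)*5 + 2 = (-8 + √(4 + 64)/3)*5 + 2 = (-8 + √68/3)*5 + 2 = (-8 + (2*√17)/3)*5 + 2 = (-8 + 2*√17/3)*5 + 2 = (-40 + 10*√17/3) + 2 = -38 + 10*√17/3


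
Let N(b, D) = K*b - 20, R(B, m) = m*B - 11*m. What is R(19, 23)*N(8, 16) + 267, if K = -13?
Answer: -22549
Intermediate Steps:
R(B, m) = -11*m + B*m (R(B, m) = B*m - 11*m = -11*m + B*m)
N(b, D) = -20 - 13*b (N(b, D) = -13*b - 20 = -20 - 13*b)
R(19, 23)*N(8, 16) + 267 = (23*(-11 + 19))*(-20 - 13*8) + 267 = (23*8)*(-20 - 104) + 267 = 184*(-124) + 267 = -22816 + 267 = -22549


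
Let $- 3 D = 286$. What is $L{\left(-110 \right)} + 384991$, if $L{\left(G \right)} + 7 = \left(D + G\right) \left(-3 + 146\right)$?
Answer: $\frac{1066864}{3} \approx 3.5562 \cdot 10^{5}$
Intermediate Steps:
$D = - \frac{286}{3}$ ($D = \left(- \frac{1}{3}\right) 286 = - \frac{286}{3} \approx -95.333$)
$L{\left(G \right)} = - \frac{40919}{3} + 143 G$ ($L{\left(G \right)} = -7 + \left(- \frac{286}{3} + G\right) \left(-3 + 146\right) = -7 + \left(- \frac{286}{3} + G\right) 143 = -7 + \left(- \frac{40898}{3} + 143 G\right) = - \frac{40919}{3} + 143 G$)
$L{\left(-110 \right)} + 384991 = \left(- \frac{40919}{3} + 143 \left(-110\right)\right) + 384991 = \left(- \frac{40919}{3} - 15730\right) + 384991 = - \frac{88109}{3} + 384991 = \frac{1066864}{3}$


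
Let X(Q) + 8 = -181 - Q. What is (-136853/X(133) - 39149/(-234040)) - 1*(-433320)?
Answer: 16343709101849/37680440 ≈ 4.3375e+5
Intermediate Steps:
X(Q) = -189 - Q (X(Q) = -8 + (-181 - Q) = -189 - Q)
(-136853/X(133) - 39149/(-234040)) - 1*(-433320) = (-136853/(-189 - 1*133) - 39149/(-234040)) - 1*(-433320) = (-136853/(-189 - 133) - 39149*(-1/234040)) + 433320 = (-136853/(-322) + 39149/234040) + 433320 = (-136853*(-1/322) + 39149/234040) + 433320 = (136853/322 + 39149/234040) + 433320 = 16020841049/37680440 + 433320 = 16343709101849/37680440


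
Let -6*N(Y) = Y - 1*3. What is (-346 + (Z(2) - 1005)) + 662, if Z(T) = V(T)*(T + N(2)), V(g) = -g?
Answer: -2080/3 ≈ -693.33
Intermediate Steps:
N(Y) = 1/2 - Y/6 (N(Y) = -(Y - 1*3)/6 = -(Y - 3)/6 = -(-3 + Y)/6 = 1/2 - Y/6)
Z(T) = -T*(1/6 + T) (Z(T) = (-T)*(T + (1/2 - 1/6*2)) = (-T)*(T + (1/2 - 1/3)) = (-T)*(T + 1/6) = (-T)*(1/6 + T) = -T*(1/6 + T))
(-346 + (Z(2) - 1005)) + 662 = (-346 + (-1*2*(1/6 + 2) - 1005)) + 662 = (-346 + (-1*2*13/6 - 1005)) + 662 = (-346 + (-13/3 - 1005)) + 662 = (-346 - 3028/3) + 662 = -4066/3 + 662 = -2080/3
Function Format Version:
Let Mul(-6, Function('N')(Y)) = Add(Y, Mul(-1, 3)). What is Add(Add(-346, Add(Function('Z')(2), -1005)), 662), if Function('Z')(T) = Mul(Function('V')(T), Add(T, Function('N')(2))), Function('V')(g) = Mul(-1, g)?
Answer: Rational(-2080, 3) ≈ -693.33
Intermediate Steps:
Function('N')(Y) = Add(Rational(1, 2), Mul(Rational(-1, 6), Y)) (Function('N')(Y) = Mul(Rational(-1, 6), Add(Y, Mul(-1, 3))) = Mul(Rational(-1, 6), Add(Y, -3)) = Mul(Rational(-1, 6), Add(-3, Y)) = Add(Rational(1, 2), Mul(Rational(-1, 6), Y)))
Function('Z')(T) = Mul(-1, T, Add(Rational(1, 6), T)) (Function('Z')(T) = Mul(Mul(-1, T), Add(T, Add(Rational(1, 2), Mul(Rational(-1, 6), 2)))) = Mul(Mul(-1, T), Add(T, Add(Rational(1, 2), Rational(-1, 3)))) = Mul(Mul(-1, T), Add(T, Rational(1, 6))) = Mul(Mul(-1, T), Add(Rational(1, 6), T)) = Mul(-1, T, Add(Rational(1, 6), T)))
Add(Add(-346, Add(Function('Z')(2), -1005)), 662) = Add(Add(-346, Add(Mul(-1, 2, Add(Rational(1, 6), 2)), -1005)), 662) = Add(Add(-346, Add(Mul(-1, 2, Rational(13, 6)), -1005)), 662) = Add(Add(-346, Add(Rational(-13, 3), -1005)), 662) = Add(Add(-346, Rational(-3028, 3)), 662) = Add(Rational(-4066, 3), 662) = Rational(-2080, 3)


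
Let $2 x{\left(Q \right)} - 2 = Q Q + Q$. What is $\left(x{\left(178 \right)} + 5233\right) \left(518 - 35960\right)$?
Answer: $-750129930$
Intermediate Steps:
$x{\left(Q \right)} = 1 + \frac{Q}{2} + \frac{Q^{2}}{2}$ ($x{\left(Q \right)} = 1 + \frac{Q Q + Q}{2} = 1 + \frac{Q^{2} + Q}{2} = 1 + \frac{Q + Q^{2}}{2} = 1 + \left(\frac{Q}{2} + \frac{Q^{2}}{2}\right) = 1 + \frac{Q}{2} + \frac{Q^{2}}{2}$)
$\left(x{\left(178 \right)} + 5233\right) \left(518 - 35960\right) = \left(\left(1 + \frac{1}{2} \cdot 178 + \frac{178^{2}}{2}\right) + 5233\right) \left(518 - 35960\right) = \left(\left(1 + 89 + \frac{1}{2} \cdot 31684\right) + 5233\right) \left(-35442\right) = \left(\left(1 + 89 + 15842\right) + 5233\right) \left(-35442\right) = \left(15932 + 5233\right) \left(-35442\right) = 21165 \left(-35442\right) = -750129930$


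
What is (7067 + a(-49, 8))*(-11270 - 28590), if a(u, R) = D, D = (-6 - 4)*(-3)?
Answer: -282886420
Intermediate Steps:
D = 30 (D = -10*(-3) = 30)
a(u, R) = 30
(7067 + a(-49, 8))*(-11270 - 28590) = (7067 + 30)*(-11270 - 28590) = 7097*(-39860) = -282886420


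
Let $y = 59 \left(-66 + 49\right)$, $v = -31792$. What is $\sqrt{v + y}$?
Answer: $i \sqrt{32795} \approx 181.09 i$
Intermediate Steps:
$y = -1003$ ($y = 59 \left(-17\right) = -1003$)
$\sqrt{v + y} = \sqrt{-31792 - 1003} = \sqrt{-32795} = i \sqrt{32795}$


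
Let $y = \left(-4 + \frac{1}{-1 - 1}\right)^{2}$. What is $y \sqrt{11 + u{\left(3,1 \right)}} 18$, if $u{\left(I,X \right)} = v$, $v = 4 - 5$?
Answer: $\frac{729 \sqrt{10}}{2} \approx 1152.7$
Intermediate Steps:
$v = -1$ ($v = 4 - 5 = -1$)
$u{\left(I,X \right)} = -1$
$y = \frac{81}{4}$ ($y = \left(-4 + \frac{1}{-2}\right)^{2} = \left(-4 - \frac{1}{2}\right)^{2} = \left(- \frac{9}{2}\right)^{2} = \frac{81}{4} \approx 20.25$)
$y \sqrt{11 + u{\left(3,1 \right)}} 18 = \frac{81 \sqrt{11 - 1}}{4} \cdot 18 = \frac{81 \sqrt{10}}{4} \cdot 18 = \frac{729 \sqrt{10}}{2}$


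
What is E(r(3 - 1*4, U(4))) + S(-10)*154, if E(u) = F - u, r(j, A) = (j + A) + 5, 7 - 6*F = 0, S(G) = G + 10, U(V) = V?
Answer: -41/6 ≈ -6.8333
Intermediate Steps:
S(G) = 10 + G
F = 7/6 (F = 7/6 - ⅙*0 = 7/6 + 0 = 7/6 ≈ 1.1667)
r(j, A) = 5 + A + j (r(j, A) = (A + j) + 5 = 5 + A + j)
E(u) = 7/6 - u
E(r(3 - 1*4, U(4))) + S(-10)*154 = (7/6 - (5 + 4 + (3 - 1*4))) + (10 - 10)*154 = (7/6 - (5 + 4 + (3 - 4))) + 0*154 = (7/6 - (5 + 4 - 1)) + 0 = (7/6 - 1*8) + 0 = (7/6 - 8) + 0 = -41/6 + 0 = -41/6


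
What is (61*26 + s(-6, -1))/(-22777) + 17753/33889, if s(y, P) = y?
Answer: 350815461/771889753 ≈ 0.45449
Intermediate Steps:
(61*26 + s(-6, -1))/(-22777) + 17753/33889 = (61*26 - 6)/(-22777) + 17753/33889 = (1586 - 6)*(-1/22777) + 17753*(1/33889) = 1580*(-1/22777) + 17753/33889 = -1580/22777 + 17753/33889 = 350815461/771889753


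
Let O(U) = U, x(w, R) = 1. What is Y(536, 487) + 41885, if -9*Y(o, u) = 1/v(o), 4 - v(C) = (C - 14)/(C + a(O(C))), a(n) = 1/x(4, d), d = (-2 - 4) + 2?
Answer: 204314851/4878 ≈ 41885.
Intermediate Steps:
d = -4 (d = -6 + 2 = -4)
a(n) = 1 (a(n) = 1/1 = 1)
v(C) = 4 - (-14 + C)/(1 + C) (v(C) = 4 - (C - 14)/(C + 1) = 4 - (-14 + C)/(1 + C))
Y(o, u) = -(1 + o)/(27*(6 + o)) (Y(o, u) = -(1 + o)/(3*(6 + o))/9 = -(1 + o)/(27*(6 + o)))
Y(536, 487) + 41885 = (-1 - 1*536)/(27*(6 + 536)) + 41885 = (1/27)*(-1 - 536)/542 + 41885 = (1/27)*(1/542)*(-537) + 41885 = -179/4878 + 41885 = 204314851/4878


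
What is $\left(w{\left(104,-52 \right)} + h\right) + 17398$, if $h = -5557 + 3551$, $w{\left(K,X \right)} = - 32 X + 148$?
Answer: $17204$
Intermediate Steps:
$w{\left(K,X \right)} = 148 - 32 X$
$h = -2006$
$\left(w{\left(104,-52 \right)} + h\right) + 17398 = \left(\left(148 - -1664\right) - 2006\right) + 17398 = \left(\left(148 + 1664\right) - 2006\right) + 17398 = \left(1812 - 2006\right) + 17398 = -194 + 17398 = 17204$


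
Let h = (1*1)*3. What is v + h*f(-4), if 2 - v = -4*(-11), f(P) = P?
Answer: -54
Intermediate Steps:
v = -42 (v = 2 - (-4)*(-11) = 2 - 1*44 = 2 - 44 = -42)
h = 3 (h = 1*3 = 3)
v + h*f(-4) = -42 + 3*(-4) = -42 - 12 = -54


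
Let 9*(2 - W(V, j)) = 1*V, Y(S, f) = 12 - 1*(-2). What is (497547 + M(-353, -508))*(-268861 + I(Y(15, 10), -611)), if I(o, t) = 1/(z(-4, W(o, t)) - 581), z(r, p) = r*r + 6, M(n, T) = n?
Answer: -74724927000200/559 ≈ -1.3368e+11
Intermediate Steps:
Y(S, f) = 14 (Y(S, f) = 12 + 2 = 14)
W(V, j) = 2 - V/9
z(r, p) = 6 + r² (z(r, p) = r² + 6 = 6 + r²)
I(o, t) = -1/559 (I(o, t) = 1/((6 + (-4)²) - 581) = 1/((6 + 16) - 581) = 1/(22 - 581) = 1/(-559) = -1/559)
(497547 + M(-353, -508))*(-268861 + I(Y(15, 10), -611)) = (497547 - 353)*(-268861 - 1/559) = 497194*(-150293300/559) = -74724927000200/559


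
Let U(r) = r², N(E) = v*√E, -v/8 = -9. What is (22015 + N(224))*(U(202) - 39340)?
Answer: 32229960 + 421632*√14 ≈ 3.3808e+7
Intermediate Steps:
v = 72 (v = -8*(-9) = 72)
N(E) = 72*√E
(22015 + N(224))*(U(202) - 39340) = (22015 + 72*√224)*(202² - 39340) = (22015 + 72*(4*√14))*(40804 - 39340) = (22015 + 288*√14)*1464 = 32229960 + 421632*√14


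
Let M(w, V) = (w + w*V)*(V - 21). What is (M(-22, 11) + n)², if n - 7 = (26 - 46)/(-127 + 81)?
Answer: 3707713881/529 ≈ 7.0089e+6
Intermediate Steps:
M(w, V) = (-21 + V)*(w + V*w) (M(w, V) = (w + V*w)*(-21 + V) = (-21 + V)*(w + V*w))
n = 171/23 (n = 7 + (26 - 46)/(-127 + 81) = 7 - 20/(-46) = 7 - 20*(-1/46) = 7 + 10/23 = 171/23 ≈ 7.4348)
(M(-22, 11) + n)² = (-22*(-21 + 11² - 20*11) + 171/23)² = (-22*(-21 + 121 - 220) + 171/23)² = (-22*(-120) + 171/23)² = (2640 + 171/23)² = (60891/23)² = 3707713881/529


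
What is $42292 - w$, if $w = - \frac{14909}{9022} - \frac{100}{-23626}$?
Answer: $\frac{4507525331629}{106576886} \approx 42294.0$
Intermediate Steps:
$w = - \frac{175668917}{106576886}$ ($w = \left(-14909\right) \frac{1}{9022} - - \frac{50}{11813} = - \frac{14909}{9022} + \frac{50}{11813} = - \frac{175668917}{106576886} \approx -1.6483$)
$42292 - w = 42292 - - \frac{175668917}{106576886} = 42292 + \frac{175668917}{106576886} = \frac{4507525331629}{106576886}$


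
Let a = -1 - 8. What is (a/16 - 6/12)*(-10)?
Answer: 85/8 ≈ 10.625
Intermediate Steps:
a = -9
(a/16 - 6/12)*(-10) = (-9/16 - 6/12)*(-10) = (-9*1/16 - 6*1/12)*(-10) = (-9/16 - ½)*(-10) = -17/16*(-10) = 85/8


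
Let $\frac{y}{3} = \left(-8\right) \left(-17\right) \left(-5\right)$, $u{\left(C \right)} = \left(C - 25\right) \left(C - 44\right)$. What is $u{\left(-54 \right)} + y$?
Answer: $5702$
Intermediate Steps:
$u{\left(C \right)} = \left(-44 + C\right) \left(-25 + C\right)$ ($u{\left(C \right)} = \left(-25 + C\right) \left(-44 + C\right) = \left(-44 + C\right) \left(-25 + C\right)$)
$y = -2040$ ($y = 3 \left(-8\right) \left(-17\right) \left(-5\right) = 3 \cdot 136 \left(-5\right) = 3 \left(-680\right) = -2040$)
$u{\left(-54 \right)} + y = \left(1100 + \left(-54\right)^{2} - -3726\right) - 2040 = \left(1100 + 2916 + 3726\right) - 2040 = 7742 - 2040 = 5702$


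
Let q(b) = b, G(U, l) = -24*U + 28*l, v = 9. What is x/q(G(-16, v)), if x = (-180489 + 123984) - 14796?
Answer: -23767/212 ≈ -112.11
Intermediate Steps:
x = -71301 (x = -56505 - 14796 = -71301)
x/q(G(-16, v)) = -71301/(-24*(-16) + 28*9) = -71301/(384 + 252) = -71301/636 = -71301*1/636 = -23767/212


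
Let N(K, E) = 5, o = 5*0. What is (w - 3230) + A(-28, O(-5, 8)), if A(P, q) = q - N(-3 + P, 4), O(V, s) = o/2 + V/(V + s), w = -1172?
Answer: -13226/3 ≈ -4408.7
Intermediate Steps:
o = 0
O(V, s) = V/(V + s) (O(V, s) = 0/2 + V/(V + s) = 0*(½) + V/(V + s) = 0 + V/(V + s) = V/(V + s))
A(P, q) = -5 + q (A(P, q) = q - 1*5 = q - 5 = -5 + q)
(w - 3230) + A(-28, O(-5, 8)) = (-1172 - 3230) + (-5 - 5/(-5 + 8)) = -4402 + (-5 - 5/3) = -4402 - 20/3 = -13226/3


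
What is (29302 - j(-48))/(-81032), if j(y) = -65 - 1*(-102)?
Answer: -29265/81032 ≈ -0.36115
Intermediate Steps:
j(y) = 37 (j(y) = -65 + 102 = 37)
(29302 - j(-48))/(-81032) = (29302 - 1*37)/(-81032) = (29302 - 37)*(-1/81032) = 29265*(-1/81032) = -29265/81032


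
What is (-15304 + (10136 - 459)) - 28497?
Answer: -34124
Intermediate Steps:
(-15304 + (10136 - 459)) - 28497 = (-15304 + 9677) - 28497 = -5627 - 28497 = -34124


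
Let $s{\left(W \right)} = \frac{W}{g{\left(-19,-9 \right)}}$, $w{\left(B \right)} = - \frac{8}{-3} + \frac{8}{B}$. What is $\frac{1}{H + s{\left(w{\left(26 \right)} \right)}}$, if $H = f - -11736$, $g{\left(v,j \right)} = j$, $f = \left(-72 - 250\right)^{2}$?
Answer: $\frac{351}{40512304} \approx 8.664 \cdot 10^{-6}$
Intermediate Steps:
$f = 103684$ ($f = \left(-322\right)^{2} = 103684$)
$w{\left(B \right)} = \frac{8}{3} + \frac{8}{B}$ ($w{\left(B \right)} = \left(-8\right) \left(- \frac{1}{3}\right) + \frac{8}{B} = \frac{8}{3} + \frac{8}{B}$)
$s{\left(W \right)} = - \frac{W}{9}$ ($s{\left(W \right)} = \frac{W}{-9} = W \left(- \frac{1}{9}\right) = - \frac{W}{9}$)
$H = 115420$ ($H = 103684 - -11736 = 103684 + 11736 = 115420$)
$\frac{1}{H + s{\left(w{\left(26 \right)} \right)}} = \frac{1}{115420 - \frac{\frac{8}{3} + \frac{8}{26}}{9}} = \frac{1}{115420 - \frac{\frac{8}{3} + 8 \cdot \frac{1}{26}}{9}} = \frac{1}{115420 - \frac{\frac{8}{3} + \frac{4}{13}}{9}} = \frac{1}{115420 - \frac{116}{351}} = \frac{1}{\frac{40512304}{351}} = \frac{351}{40512304}$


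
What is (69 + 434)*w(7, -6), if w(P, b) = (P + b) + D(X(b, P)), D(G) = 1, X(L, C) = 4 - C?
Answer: 1006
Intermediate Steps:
w(P, b) = 1 + P + b (w(P, b) = (P + b) + 1 = 1 + P + b)
(69 + 434)*w(7, -6) = (69 + 434)*(1 + 7 - 6) = 503*2 = 1006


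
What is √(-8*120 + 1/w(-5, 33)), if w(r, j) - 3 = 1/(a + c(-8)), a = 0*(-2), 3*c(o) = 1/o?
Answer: I*√423381/21 ≈ 30.985*I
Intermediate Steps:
c(o) = 1/(3*o)
a = 0
w(r, j) = -21 (w(r, j) = 3 + 1/(0 + (⅓)/(-8)) = 3 + 1/(0 + (⅓)*(-⅛)) = 3 + 1/(0 - 1/24) = 3 + 1/(-1/24) = 3 - 24 = -21)
√(-8*120 + 1/w(-5, 33)) = √(-8*120 + 1/(-21)) = √(-960 - 1/21) = √(-20161/21) = I*√423381/21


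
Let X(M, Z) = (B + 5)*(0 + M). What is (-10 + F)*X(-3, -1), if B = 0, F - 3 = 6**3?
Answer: -3135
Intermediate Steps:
F = 219 (F = 3 + 6**3 = 3 + 216 = 219)
X(M, Z) = 5*M (X(M, Z) = (0 + 5)*(0 + M) = 5*M)
(-10 + F)*X(-3, -1) = (-10 + 219)*(5*(-3)) = 209*(-15) = -3135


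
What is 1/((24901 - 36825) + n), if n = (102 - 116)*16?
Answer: -1/12148 ≈ -8.2318e-5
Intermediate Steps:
n = -224 (n = -14*16 = -224)
1/((24901 - 36825) + n) = 1/((24901 - 36825) - 224) = 1/(-11924 - 224) = 1/(-12148) = -1/12148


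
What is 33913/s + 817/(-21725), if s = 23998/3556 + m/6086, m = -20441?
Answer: 1993095349367057/199228113150 ≈ 10004.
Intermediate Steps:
s = 9170454/2705227 (s = 23998/3556 - 20441/6086 = 23998*(1/3556) - 20441*1/6086 = 11999/1778 - 20441/6086 = 9170454/2705227 ≈ 3.3899)
33913/s + 817/(-21725) = 33913/(9170454/2705227) + 817/(-21725) = 33913*(2705227/9170454) + 817*(-1/21725) = 91742363251/9170454 - 817/21725 = 1993095349367057/199228113150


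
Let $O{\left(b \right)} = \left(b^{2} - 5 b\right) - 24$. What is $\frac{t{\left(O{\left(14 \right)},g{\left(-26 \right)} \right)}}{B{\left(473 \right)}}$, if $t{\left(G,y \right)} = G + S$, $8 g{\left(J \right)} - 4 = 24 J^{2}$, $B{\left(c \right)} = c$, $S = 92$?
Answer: $\frac{194}{473} \approx 0.41015$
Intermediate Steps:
$O{\left(b \right)} = -24 + b^{2} - 5 b$
$g{\left(J \right)} = \frac{1}{2} + 3 J^{2}$ ($g{\left(J \right)} = \frac{1}{2} + \frac{24 J^{2}}{8} = \frac{1}{2} + 3 J^{2}$)
$t{\left(G,y \right)} = 92 + G$ ($t{\left(G,y \right)} = G + 92 = 92 + G$)
$\frac{t{\left(O{\left(14 \right)},g{\left(-26 \right)} \right)}}{B{\left(473 \right)}} = \frac{92 - \left(94 - 196\right)}{473} = \left(92 - -102\right) \frac{1}{473} = \left(92 + 102\right) \frac{1}{473} = 194 \cdot \frac{1}{473} = \frac{194}{473}$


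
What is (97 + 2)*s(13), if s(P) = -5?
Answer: -495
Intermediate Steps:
(97 + 2)*s(13) = (97 + 2)*(-5) = 99*(-5) = -495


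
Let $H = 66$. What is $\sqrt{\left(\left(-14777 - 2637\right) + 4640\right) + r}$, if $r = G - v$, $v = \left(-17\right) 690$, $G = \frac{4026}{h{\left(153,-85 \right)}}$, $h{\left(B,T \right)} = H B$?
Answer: $\frac{i \sqrt{2714407}}{51} \approx 32.305 i$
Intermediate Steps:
$h{\left(B,T \right)} = 66 B$
$G = \frac{61}{153}$ ($G = \frac{4026}{66 \cdot 153} = \frac{4026}{10098} = 4026 \cdot \frac{1}{10098} = \frac{61}{153} \approx 0.39869$)
$v = -11730$
$r = \frac{1794751}{153}$ ($r = \frac{61}{153} - -11730 = \frac{61}{153} + 11730 = \frac{1794751}{153} \approx 11730.0$)
$\sqrt{\left(\left(-14777 - 2637\right) + 4640\right) + r} = \sqrt{\left(\left(-14777 - 2637\right) + 4640\right) + \frac{1794751}{153}} = \sqrt{\left(-17414 + 4640\right) + \frac{1794751}{153}} = \sqrt{-12774 + \frac{1794751}{153}} = \sqrt{- \frac{159671}{153}} = \frac{i \sqrt{2714407}}{51}$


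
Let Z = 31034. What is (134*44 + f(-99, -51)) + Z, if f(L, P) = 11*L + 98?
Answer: 35939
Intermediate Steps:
f(L, P) = 98 + 11*L
(134*44 + f(-99, -51)) + Z = (134*44 + (98 + 11*(-99))) + 31034 = (5896 + (98 - 1089)) + 31034 = (5896 - 991) + 31034 = 4905 + 31034 = 35939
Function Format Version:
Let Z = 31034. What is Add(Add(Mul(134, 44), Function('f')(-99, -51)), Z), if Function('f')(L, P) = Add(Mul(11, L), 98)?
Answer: 35939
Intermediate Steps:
Function('f')(L, P) = Add(98, Mul(11, L))
Add(Add(Mul(134, 44), Function('f')(-99, -51)), Z) = Add(Add(Mul(134, 44), Add(98, Mul(11, -99))), 31034) = Add(Add(5896, Add(98, -1089)), 31034) = Add(Add(5896, -991), 31034) = Add(4905, 31034) = 35939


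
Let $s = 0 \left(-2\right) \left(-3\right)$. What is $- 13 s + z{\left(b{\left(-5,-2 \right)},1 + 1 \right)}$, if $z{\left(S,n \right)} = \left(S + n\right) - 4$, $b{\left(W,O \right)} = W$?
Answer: $-7$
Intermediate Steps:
$z{\left(S,n \right)} = -4 + S + n$
$s = 0$ ($s = 0 \left(-3\right) = 0$)
$- 13 s + z{\left(b{\left(-5,-2 \right)},1 + 1 \right)} = \left(-13\right) 0 - 7 = 0 - 7 = -7$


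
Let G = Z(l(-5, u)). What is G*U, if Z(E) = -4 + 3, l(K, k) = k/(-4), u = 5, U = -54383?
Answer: 54383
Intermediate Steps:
l(K, k) = -k/4 (l(K, k) = k*(-¼) = -k/4)
Z(E) = -1
G = -1
G*U = -1*(-54383) = 54383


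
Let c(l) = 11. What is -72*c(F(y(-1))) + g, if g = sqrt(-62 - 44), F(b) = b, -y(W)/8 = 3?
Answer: -792 + I*sqrt(106) ≈ -792.0 + 10.296*I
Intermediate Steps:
y(W) = -24 (y(W) = -8*3 = -24)
g = I*sqrt(106) (g = sqrt(-106) = I*sqrt(106) ≈ 10.296*I)
-72*c(F(y(-1))) + g = -72*11 + I*sqrt(106) = -792 + I*sqrt(106)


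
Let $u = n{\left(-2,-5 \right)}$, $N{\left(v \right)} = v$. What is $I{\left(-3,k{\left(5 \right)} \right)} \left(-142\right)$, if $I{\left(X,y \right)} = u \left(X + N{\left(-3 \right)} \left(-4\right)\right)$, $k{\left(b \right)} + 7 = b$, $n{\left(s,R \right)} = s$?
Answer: $2556$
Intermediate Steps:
$u = -2$
$k{\left(b \right)} = -7 + b$
$I{\left(X,y \right)} = -24 - 2 X$ ($I{\left(X,y \right)} = - 2 \left(X - -12\right) = - 2 \left(X + 12\right) = - 2 \left(12 + X\right) = -24 - 2 X$)
$I{\left(-3,k{\left(5 \right)} \right)} \left(-142\right) = \left(-24 - -6\right) \left(-142\right) = \left(-24 + 6\right) \left(-142\right) = \left(-18\right) \left(-142\right) = 2556$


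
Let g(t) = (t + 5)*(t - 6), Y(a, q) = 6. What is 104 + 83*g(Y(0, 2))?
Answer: 104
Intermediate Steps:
g(t) = (-6 + t)*(5 + t) (g(t) = (5 + t)*(-6 + t) = (-6 + t)*(5 + t))
104 + 83*g(Y(0, 2)) = 104 + 83*(-30 + 6² - 1*6) = 104 + 83*(-30 + 36 - 6) = 104 + 83*0 = 104 + 0 = 104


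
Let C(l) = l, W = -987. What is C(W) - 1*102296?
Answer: -103283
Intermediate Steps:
C(W) - 1*102296 = -987 - 1*102296 = -987 - 102296 = -103283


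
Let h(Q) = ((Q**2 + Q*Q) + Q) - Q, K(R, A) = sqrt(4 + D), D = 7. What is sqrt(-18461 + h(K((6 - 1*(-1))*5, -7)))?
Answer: I*sqrt(18439) ≈ 135.79*I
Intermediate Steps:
K(R, A) = sqrt(11) (K(R, A) = sqrt(4 + 7) = sqrt(11))
h(Q) = 2*Q**2 (h(Q) = ((Q**2 + Q**2) + Q) - Q = (2*Q**2 + Q) - Q = (Q + 2*Q**2) - Q = 2*Q**2)
sqrt(-18461 + h(K((6 - 1*(-1))*5, -7))) = sqrt(-18461 + 2*(sqrt(11))**2) = sqrt(-18461 + 2*11) = sqrt(-18461 + 22) = sqrt(-18439) = I*sqrt(18439)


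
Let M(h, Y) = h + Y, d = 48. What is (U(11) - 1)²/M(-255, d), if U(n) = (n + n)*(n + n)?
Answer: -1127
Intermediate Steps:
U(n) = 4*n² (U(n) = (2*n)*(2*n) = 4*n²)
M(h, Y) = Y + h
(U(11) - 1)²/M(-255, d) = (4*11² - 1)²/(48 - 255) = (4*121 - 1)²/(-207) = (484 - 1)²*(-1/207) = 483²*(-1/207) = 233289*(-1/207) = -1127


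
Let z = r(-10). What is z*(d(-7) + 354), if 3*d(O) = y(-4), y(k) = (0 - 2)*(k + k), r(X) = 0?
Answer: 0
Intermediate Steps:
z = 0
y(k) = -4*k
d(O) = 16/3 (d(O) = (-4*(-4))/3 = (1/3)*16 = 16/3)
z*(d(-7) + 354) = 0*(16/3 + 354) = 0*(1078/3) = 0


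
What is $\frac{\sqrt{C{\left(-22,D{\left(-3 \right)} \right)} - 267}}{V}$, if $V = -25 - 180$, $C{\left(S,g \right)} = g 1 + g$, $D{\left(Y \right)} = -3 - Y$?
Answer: $- \frac{i \sqrt{267}}{205} \approx - 0.079708 i$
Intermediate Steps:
$C{\left(S,g \right)} = 2 g$ ($C{\left(S,g \right)} = g + g = 2 g$)
$V = -205$ ($V = -25 - 180 = -205$)
$\frac{\sqrt{C{\left(-22,D{\left(-3 \right)} \right)} - 267}}{V} = \frac{\sqrt{2 \left(-3 - -3\right) - 267}}{-205} = \sqrt{2 \left(-3 + 3\right) - 267} \left(- \frac{1}{205}\right) = \sqrt{2 \cdot 0 - 267} \left(- \frac{1}{205}\right) = \sqrt{0 - 267} \left(- \frac{1}{205}\right) = \sqrt{-267} \left(- \frac{1}{205}\right) = i \sqrt{267} \left(- \frac{1}{205}\right) = - \frac{i \sqrt{267}}{205}$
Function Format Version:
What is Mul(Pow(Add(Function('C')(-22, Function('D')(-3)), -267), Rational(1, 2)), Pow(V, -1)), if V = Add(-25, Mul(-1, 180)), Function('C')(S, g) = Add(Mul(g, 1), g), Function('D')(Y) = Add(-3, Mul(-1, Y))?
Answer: Mul(Rational(-1, 205), I, Pow(267, Rational(1, 2))) ≈ Mul(-0.079708, I)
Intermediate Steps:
Function('C')(S, g) = Mul(2, g) (Function('C')(S, g) = Add(g, g) = Mul(2, g))
V = -205 (V = Add(-25, -180) = -205)
Mul(Pow(Add(Function('C')(-22, Function('D')(-3)), -267), Rational(1, 2)), Pow(V, -1)) = Mul(Pow(Add(Mul(2, Add(-3, Mul(-1, -3))), -267), Rational(1, 2)), Pow(-205, -1)) = Mul(Pow(Add(Mul(2, Add(-3, 3)), -267), Rational(1, 2)), Rational(-1, 205)) = Mul(Pow(Add(Mul(2, 0), -267), Rational(1, 2)), Rational(-1, 205)) = Mul(Pow(Add(0, -267), Rational(1, 2)), Rational(-1, 205)) = Mul(Pow(-267, Rational(1, 2)), Rational(-1, 205)) = Mul(Mul(I, Pow(267, Rational(1, 2))), Rational(-1, 205)) = Mul(Rational(-1, 205), I, Pow(267, Rational(1, 2)))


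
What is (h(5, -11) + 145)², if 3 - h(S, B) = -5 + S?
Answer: 21904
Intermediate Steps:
h(S, B) = 8 - S (h(S, B) = 3 - (-5 + S) = 3 + (5 - S) = 8 - S)
(h(5, -11) + 145)² = ((8 - 1*5) + 145)² = ((8 - 5) + 145)² = (3 + 145)² = 148² = 21904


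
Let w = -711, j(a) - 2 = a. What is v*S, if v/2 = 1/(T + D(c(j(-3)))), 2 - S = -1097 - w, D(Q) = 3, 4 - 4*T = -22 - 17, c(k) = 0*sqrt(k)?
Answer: 3104/55 ≈ 56.436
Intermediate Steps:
j(a) = 2 + a
c(k) = 0
T = 43/4 (T = 1 - (-22 - 17)/4 = 1 - 1/4*(-39) = 1 + 39/4 = 43/4 ≈ 10.750)
S = 388 (S = 2 - (-1097 - 1*(-711)) = 2 - (-1097 + 711) = 2 - 1*(-386) = 2 + 386 = 388)
v = 8/55 (v = 2/(43/4 + 3) = 2/(55/4) = 2*(4/55) = 8/55 ≈ 0.14545)
v*S = (8/55)*388 = 3104/55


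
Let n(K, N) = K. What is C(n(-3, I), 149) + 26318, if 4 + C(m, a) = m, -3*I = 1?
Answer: 26311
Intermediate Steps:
I = -⅓ (I = -⅓*1 = -⅓ ≈ -0.33333)
C(m, a) = -4 + m
C(n(-3, I), 149) + 26318 = (-4 - 3) + 26318 = -7 + 26318 = 26311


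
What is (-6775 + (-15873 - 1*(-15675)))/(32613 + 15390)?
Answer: -6973/48003 ≈ -0.14526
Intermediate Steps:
(-6775 + (-15873 - 1*(-15675)))/(32613 + 15390) = (-6775 + (-15873 + 15675))/48003 = (-6775 - 198)*(1/48003) = -6973*1/48003 = -6973/48003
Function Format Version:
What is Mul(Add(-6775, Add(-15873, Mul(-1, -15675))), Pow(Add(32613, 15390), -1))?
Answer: Rational(-6973, 48003) ≈ -0.14526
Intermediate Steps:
Mul(Add(-6775, Add(-15873, Mul(-1, -15675))), Pow(Add(32613, 15390), -1)) = Mul(Add(-6775, Add(-15873, 15675)), Pow(48003, -1)) = Mul(Add(-6775, -198), Rational(1, 48003)) = Mul(-6973, Rational(1, 48003)) = Rational(-6973, 48003)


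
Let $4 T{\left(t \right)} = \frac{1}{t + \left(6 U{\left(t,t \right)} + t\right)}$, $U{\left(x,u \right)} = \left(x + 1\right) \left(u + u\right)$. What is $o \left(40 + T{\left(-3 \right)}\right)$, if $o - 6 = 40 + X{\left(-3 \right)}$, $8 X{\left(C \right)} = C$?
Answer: $\frac{3854765}{2112} \approx 1825.2$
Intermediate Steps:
$U{\left(x,u \right)} = 2 u \left(1 + x\right)$ ($U{\left(x,u \right)} = \left(1 + x\right) 2 u = 2 u \left(1 + x\right)$)
$X{\left(C \right)} = \frac{C}{8}$
$o = \frac{365}{8}$ ($o = 6 + \left(40 + \frac{1}{8} \left(-3\right)\right) = 6 + \left(40 - \frac{3}{8}\right) = 6 + \frac{317}{8} = \frac{365}{8} \approx 45.625$)
$T{\left(t \right)} = \frac{1}{4 \left(2 t + 12 t \left(1 + t\right)\right)}$ ($T{\left(t \right)} = \frac{1}{4 \left(t + \left(6 \cdot 2 t \left(1 + t\right) + t\right)\right)} = \frac{1}{4 \left(t + \left(12 t \left(1 + t\right) + t\right)\right)} = \frac{1}{4 \left(t + \left(t + 12 t \left(1 + t\right)\right)\right)} = \frac{1}{4 \left(2 t + 12 t \left(1 + t\right)\right)}$)
$o \left(40 + T{\left(-3 \right)}\right) = \frac{365 \left(40 + \frac{1}{8 \left(-3\right) \left(7 + 6 \left(-3\right)\right)}\right)}{8} = \frac{365 \left(40 + \frac{1}{8} \left(- \frac{1}{3}\right) \frac{1}{7 - 18}\right)}{8} = \frac{365 \left(40 + \frac{1}{8} \left(- \frac{1}{3}\right) \frac{1}{-11}\right)}{8} = \frac{365 \left(40 + \frac{1}{8} \left(- \frac{1}{3}\right) \left(- \frac{1}{11}\right)\right)}{8} = \frac{365 \left(40 + \frac{1}{264}\right)}{8} = \frac{365}{8} \cdot \frac{10561}{264} = \frac{3854765}{2112}$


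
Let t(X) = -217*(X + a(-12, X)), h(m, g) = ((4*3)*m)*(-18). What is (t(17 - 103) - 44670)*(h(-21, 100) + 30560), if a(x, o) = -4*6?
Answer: -729996800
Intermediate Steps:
a(x, o) = -24
h(m, g) = -216*m (h(m, g) = (12*m)*(-18) = -216*m)
t(X) = 5208 - 217*X (t(X) = -217*(X - 24) = -217*(-24 + X) = 5208 - 217*X)
(t(17 - 103) - 44670)*(h(-21, 100) + 30560) = ((5208 - 217*(17 - 103)) - 44670)*(-216*(-21) + 30560) = ((5208 - 217*(-86)) - 44670)*(4536 + 30560) = ((5208 + 18662) - 44670)*35096 = (23870 - 44670)*35096 = -20800*35096 = -729996800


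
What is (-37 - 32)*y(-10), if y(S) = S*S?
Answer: -6900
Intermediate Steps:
y(S) = S²
(-37 - 32)*y(-10) = (-37 - 32)*(-10)² = -69*100 = -6900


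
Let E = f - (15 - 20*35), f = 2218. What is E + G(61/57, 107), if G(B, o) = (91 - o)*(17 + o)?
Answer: 919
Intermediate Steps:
G(B, o) = (17 + o)*(91 - o)
E = 2903 (E = 2218 - (15 - 20*35) = 2218 - (15 - 700) = 2218 - 1*(-685) = 2218 + 685 = 2903)
E + G(61/57, 107) = 2903 + (1547 - 1*107² + 74*107) = 2903 + (1547 - 1*11449 + 7918) = 2903 + (1547 - 11449 + 7918) = 2903 - 1984 = 919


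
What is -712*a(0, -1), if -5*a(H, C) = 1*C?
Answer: -712/5 ≈ -142.40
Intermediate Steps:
a(H, C) = -C/5
-712*a(0, -1) = -(-712)*(-1)/5 = -712*1/5 = -712/5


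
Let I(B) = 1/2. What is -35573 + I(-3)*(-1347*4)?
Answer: -38267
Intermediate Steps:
I(B) = ½
-35573 + I(-3)*(-1347*4) = -35573 + (-1347*4)/2 = -35573 + (½)*(-5388) = -35573 - 2694 = -38267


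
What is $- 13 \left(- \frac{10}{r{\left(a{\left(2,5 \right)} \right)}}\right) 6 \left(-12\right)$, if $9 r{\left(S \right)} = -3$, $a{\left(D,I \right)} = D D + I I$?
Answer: $28080$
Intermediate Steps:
$a{\left(D,I \right)} = D^{2} + I^{2}$
$r{\left(S \right)} = - \frac{1}{3}$ ($r{\left(S \right)} = \frac{1}{9} \left(-3\right) = - \frac{1}{3}$)
$- 13 \left(- \frac{10}{r{\left(a{\left(2,5 \right)} \right)}}\right) 6 \left(-12\right) = - 13 \left(- \frac{10}{- \frac{1}{3}}\right) 6 \left(-12\right) = - 13 \left(\left(-10\right) \left(-3\right)\right) \left(-72\right) = \left(-13\right) 30 \left(-72\right) = \left(-390\right) \left(-72\right) = 28080$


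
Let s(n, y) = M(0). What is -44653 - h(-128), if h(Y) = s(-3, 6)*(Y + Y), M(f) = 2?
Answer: -44141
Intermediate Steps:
s(n, y) = 2
h(Y) = 4*Y (h(Y) = 2*(Y + Y) = 2*(2*Y) = 4*Y)
-44653 - h(-128) = -44653 - 4*(-128) = -44653 - 1*(-512) = -44653 + 512 = -44141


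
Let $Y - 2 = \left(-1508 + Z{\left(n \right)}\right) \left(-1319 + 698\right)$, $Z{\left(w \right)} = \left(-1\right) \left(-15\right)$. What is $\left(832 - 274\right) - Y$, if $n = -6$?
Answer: $-926597$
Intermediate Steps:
$Z{\left(w \right)} = 15$
$Y = 927155$ ($Y = 2 + \left(-1508 + 15\right) \left(-1319 + 698\right) = 2 - -927153 = 2 + 927153 = 927155$)
$\left(832 - 274\right) - Y = \left(832 - 274\right) - 927155 = 558 - 927155 = -926597$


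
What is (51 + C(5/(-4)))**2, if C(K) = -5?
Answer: 2116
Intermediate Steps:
(51 + C(5/(-4)))**2 = (51 - 5)**2 = 46**2 = 2116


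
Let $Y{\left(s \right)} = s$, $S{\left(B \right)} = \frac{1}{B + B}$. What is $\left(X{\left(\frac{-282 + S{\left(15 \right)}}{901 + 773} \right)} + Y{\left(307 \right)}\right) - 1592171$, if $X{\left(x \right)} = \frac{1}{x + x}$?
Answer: $- \frac{13465602686}{8459} \approx -1.5919 \cdot 10^{6}$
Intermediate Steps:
$S{\left(B \right)} = \frac{1}{2 B}$
$X{\left(x \right)} = \frac{1}{2 x}$
$\left(X{\left(\frac{-282 + S{\left(15 \right)}}{901 + 773} \right)} + Y{\left(307 \right)}\right) - 1592171 = \left(\frac{1}{2 \frac{-282 + \frac{1}{2 \cdot 15}}{901 + 773}} + 307\right) - 1592171 = \left(\frac{1}{2 \frac{-282 + \frac{1}{2} \cdot \frac{1}{15}}{1674}} + 307\right) - 1592171 = \left(\frac{1}{2 \left(-282 + \frac{1}{30}\right) \frac{1}{1674}} + 307\right) - 1592171 = \left(\frac{1}{2 \left(\left(- \frac{8459}{30}\right) \frac{1}{1674}\right)} + 307\right) - 1592171 = \left(\frac{1}{2 \left(- \frac{8459}{50220}\right)} + 307\right) - 1592171 = \left(\frac{1}{2} \left(- \frac{50220}{8459}\right) + 307\right) - 1592171 = \left(- \frac{25110}{8459} + 307\right) - 1592171 = \frac{2571803}{8459} - 1592171 = - \frac{13465602686}{8459}$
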